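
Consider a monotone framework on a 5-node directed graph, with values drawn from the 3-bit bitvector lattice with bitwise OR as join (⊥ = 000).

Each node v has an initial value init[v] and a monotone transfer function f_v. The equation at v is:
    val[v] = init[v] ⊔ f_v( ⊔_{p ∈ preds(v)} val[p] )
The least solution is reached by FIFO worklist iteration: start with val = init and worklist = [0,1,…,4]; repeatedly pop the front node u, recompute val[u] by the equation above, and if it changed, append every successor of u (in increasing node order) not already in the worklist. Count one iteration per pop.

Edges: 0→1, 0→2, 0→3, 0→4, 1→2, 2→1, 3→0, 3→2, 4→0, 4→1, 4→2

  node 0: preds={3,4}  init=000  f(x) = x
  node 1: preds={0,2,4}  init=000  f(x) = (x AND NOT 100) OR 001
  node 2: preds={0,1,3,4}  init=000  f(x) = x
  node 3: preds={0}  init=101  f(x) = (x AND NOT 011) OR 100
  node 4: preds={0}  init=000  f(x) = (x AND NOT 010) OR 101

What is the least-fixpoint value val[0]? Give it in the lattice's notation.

Trace (8 dequeues):
  [1] u=0 | in 101 | out 101 | prev 000 | push {}
  [2] u=1 | in 101 | out 001 | prev 000 | push {}
  [3] u=2 | in 101 | out 101 | prev 000 | push {1}
  [4] u=3 | in 101 | out 101 | ==
  [5] u=4 | in 101 | out 101 | prev 000 | push {0,2}
  [6] u=1 | in 101 | out 001 | ==
  [7] u=0 | in 101 | out 101 | ==
  [8] u=2 | in 101 | out 101 | ==

Converged values:
  [0] 101
  [1] 001
  [2] 101
  [3] 101
  [4] 101

101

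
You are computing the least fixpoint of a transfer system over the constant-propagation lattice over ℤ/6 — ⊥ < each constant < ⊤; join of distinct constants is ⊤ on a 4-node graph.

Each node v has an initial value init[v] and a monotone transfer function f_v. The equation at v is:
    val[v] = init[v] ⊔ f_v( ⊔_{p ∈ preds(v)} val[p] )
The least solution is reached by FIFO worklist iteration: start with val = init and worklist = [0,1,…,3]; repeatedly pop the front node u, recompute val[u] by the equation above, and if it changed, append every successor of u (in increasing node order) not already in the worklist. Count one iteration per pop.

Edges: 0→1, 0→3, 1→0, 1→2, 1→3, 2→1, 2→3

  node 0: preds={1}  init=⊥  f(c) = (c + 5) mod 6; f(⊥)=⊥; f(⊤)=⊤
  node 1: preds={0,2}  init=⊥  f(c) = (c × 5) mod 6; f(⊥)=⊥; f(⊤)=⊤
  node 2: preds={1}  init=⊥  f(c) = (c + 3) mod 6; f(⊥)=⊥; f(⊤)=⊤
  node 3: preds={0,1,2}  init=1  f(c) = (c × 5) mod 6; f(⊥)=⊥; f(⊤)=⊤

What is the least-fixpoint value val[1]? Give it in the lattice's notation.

⊥

Trace (4 dequeues):
  [1] u=0 | in ⊥ | out ⊥ | ==
  [2] u=1 | in ⊥ | out ⊥ | ==
  [3] u=2 | in ⊥ | out ⊥ | ==
  [4] u=3 | in ⊥ | out 1 | ==

Converged values:
  [0] ⊥
  [1] ⊥
  [2] ⊥
  [3] 1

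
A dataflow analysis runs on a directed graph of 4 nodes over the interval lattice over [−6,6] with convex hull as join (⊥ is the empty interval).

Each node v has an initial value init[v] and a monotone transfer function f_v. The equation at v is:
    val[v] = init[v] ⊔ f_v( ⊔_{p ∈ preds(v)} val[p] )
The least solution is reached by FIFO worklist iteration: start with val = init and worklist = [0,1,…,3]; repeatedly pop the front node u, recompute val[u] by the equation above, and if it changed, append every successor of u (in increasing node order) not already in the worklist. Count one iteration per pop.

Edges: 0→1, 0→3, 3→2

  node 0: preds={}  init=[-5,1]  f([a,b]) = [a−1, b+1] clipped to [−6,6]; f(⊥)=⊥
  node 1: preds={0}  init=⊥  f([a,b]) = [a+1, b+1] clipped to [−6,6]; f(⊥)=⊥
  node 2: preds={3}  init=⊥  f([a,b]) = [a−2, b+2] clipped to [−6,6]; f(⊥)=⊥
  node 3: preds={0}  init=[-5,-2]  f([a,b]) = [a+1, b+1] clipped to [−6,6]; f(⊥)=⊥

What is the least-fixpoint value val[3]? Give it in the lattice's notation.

Iteration log — 5 steps:
  step 1. node 0  ⊔preds=⊥  new=[-5,1]  stable
  step 2. node 1  ⊔preds=[-5,1]  new=[-4,2]  old=⊥  +wl: 
  step 3. node 2  ⊔preds=[-5,-2]  new=[-6,0]  old=⊥  +wl: 
  step 4. node 3  ⊔preds=[-5,1]  new=[-5,2]  old=[-5,-2]  +wl: 2
  step 5. node 2  ⊔preds=[-5,2]  new=[-6,4]  old=[-6,0]  +wl: 

Least fixpoint reached:
  node 0: [-5,1]
  node 1: [-4,2]
  node 2: [-6,4]
  node 3: [-5,2]

[-5,2]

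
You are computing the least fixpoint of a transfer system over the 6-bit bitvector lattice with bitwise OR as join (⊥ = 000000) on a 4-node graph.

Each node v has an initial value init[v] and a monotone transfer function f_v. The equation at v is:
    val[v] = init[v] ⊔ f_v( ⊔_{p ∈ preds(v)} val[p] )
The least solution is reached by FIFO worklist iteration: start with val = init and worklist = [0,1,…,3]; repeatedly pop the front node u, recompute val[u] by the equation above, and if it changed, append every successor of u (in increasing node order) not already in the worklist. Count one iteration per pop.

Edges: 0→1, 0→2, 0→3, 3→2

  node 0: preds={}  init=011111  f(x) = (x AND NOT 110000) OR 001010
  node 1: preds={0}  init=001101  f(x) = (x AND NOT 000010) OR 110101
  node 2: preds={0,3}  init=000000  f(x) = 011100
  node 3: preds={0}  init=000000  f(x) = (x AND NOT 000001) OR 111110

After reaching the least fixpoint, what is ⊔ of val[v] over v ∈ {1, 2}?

111101

Trace (5 dequeues):
  [1] u=0 | in 000000 | out 011111 | ==
  [2] u=1 | in 011111 | out 111101 | prev 001101 | push {}
  [3] u=2 | in 011111 | out 011100 | prev 000000 | push {}
  [4] u=3 | in 011111 | out 111110 | prev 000000 | push {2}
  [5] u=2 | in 111111 | out 011100 | ==

Converged values:
  [0] 011111
  [1] 111101
  [2] 011100
  [3] 111110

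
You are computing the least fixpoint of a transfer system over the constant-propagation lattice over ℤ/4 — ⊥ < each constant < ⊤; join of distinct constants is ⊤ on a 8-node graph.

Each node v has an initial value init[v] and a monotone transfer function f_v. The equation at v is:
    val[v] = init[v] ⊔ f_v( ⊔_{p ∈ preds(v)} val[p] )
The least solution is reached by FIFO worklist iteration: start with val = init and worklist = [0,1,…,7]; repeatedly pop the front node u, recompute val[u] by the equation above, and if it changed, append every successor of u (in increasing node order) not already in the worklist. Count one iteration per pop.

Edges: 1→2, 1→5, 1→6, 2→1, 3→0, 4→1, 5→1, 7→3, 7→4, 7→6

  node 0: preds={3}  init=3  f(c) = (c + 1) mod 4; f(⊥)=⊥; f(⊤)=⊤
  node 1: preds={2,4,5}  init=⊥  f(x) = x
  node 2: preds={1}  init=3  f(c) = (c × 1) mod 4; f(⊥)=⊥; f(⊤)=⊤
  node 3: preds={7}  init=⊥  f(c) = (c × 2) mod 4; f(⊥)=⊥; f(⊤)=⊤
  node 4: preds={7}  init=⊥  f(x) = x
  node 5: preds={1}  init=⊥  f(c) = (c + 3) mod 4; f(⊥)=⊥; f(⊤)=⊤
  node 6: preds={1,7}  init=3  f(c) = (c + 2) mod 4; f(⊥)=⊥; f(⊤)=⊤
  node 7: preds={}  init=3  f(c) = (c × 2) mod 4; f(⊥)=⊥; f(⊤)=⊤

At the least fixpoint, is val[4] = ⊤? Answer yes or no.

Trace (14 dequeues):
  [1] u=0 | in ⊥ | out 3 | ==
  [2] u=1 | in 3 | out 3 | prev ⊥ | push {}
  [3] u=2 | in 3 | out 3 | ==
  [4] u=3 | in 3 | out 2 | prev ⊥ | push {0}
  [5] u=4 | in 3 | out 3 | prev ⊥ | push {1}
  [6] u=5 | in 3 | out 2 | prev ⊥ | push {}
  [7] u=6 | in 3 | out ⊤ | prev 3 | push {}
  [8] u=7 | in ⊥ | out 3 | ==
  [9] u=0 | in 2 | out 3 | ==
  [10] u=1 | in ⊤ | out ⊤ | prev 3 | push {2,5,6}
  [11] u=2 | in ⊤ | out ⊤ | prev 3 | push {1}
  [12] u=5 | in ⊤ | out ⊤ | prev 2 | push {}
  [13] u=6 | in ⊤ | out ⊤ | ==
  [14] u=1 | in ⊤ | out ⊤ | ==

Converged values:
  [0] 3
  [1] ⊤
  [2] ⊤
  [3] 2
  [4] 3
  [5] ⊤
  [6] ⊤
  [7] 3

no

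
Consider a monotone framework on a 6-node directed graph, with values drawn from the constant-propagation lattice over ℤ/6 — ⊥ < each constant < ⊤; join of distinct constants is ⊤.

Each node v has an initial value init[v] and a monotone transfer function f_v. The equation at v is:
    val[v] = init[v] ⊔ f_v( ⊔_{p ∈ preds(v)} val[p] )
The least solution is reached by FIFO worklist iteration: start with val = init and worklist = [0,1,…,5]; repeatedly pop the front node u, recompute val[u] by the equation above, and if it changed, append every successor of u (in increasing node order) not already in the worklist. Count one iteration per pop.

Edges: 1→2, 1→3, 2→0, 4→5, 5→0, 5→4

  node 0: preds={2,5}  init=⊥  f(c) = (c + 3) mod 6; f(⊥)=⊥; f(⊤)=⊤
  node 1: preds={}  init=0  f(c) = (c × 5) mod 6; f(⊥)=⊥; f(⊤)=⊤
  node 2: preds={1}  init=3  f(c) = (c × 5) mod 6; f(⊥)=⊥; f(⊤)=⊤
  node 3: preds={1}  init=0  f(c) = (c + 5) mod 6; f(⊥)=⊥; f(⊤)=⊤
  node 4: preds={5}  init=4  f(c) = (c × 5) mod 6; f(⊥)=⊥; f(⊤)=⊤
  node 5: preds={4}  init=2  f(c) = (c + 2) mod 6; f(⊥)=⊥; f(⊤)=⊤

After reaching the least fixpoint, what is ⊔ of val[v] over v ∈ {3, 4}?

⊤

Iteration log — 9 steps:
  step 1. node 0  ⊔preds=⊤  new=⊤  old=⊥  +wl: 
  step 2. node 1  ⊔preds=⊥  new=0  stable
  step 3. node 2  ⊔preds=0  new=⊤  old=3  +wl: 0
  step 4. node 3  ⊔preds=0  new=⊤  old=0  +wl: 
  step 5. node 4  ⊔preds=2  new=4  stable
  step 6. node 5  ⊔preds=4  new=⊤  old=2  +wl: 4
  step 7. node 0  ⊔preds=⊤  new=⊤  stable
  step 8. node 4  ⊔preds=⊤  new=⊤  old=4  +wl: 5
  step 9. node 5  ⊔preds=⊤  new=⊤  stable

Least fixpoint reached:
  node 0: ⊤
  node 1: 0
  node 2: ⊤
  node 3: ⊤
  node 4: ⊤
  node 5: ⊤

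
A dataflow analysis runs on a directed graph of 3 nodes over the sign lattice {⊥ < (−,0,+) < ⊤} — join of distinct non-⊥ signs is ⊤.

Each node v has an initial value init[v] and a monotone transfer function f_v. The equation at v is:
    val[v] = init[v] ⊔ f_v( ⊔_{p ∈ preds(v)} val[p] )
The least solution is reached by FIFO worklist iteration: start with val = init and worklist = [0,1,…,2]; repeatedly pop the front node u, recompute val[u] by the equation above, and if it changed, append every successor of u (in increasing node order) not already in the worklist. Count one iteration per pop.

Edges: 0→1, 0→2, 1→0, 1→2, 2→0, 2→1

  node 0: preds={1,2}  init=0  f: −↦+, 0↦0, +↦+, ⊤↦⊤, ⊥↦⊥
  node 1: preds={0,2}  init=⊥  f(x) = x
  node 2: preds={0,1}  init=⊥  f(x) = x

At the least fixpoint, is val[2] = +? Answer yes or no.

Trace (5 dequeues):
  [1] u=0 | in ⊥ | out 0 | ==
  [2] u=1 | in 0 | out 0 | prev ⊥ | push {0}
  [3] u=2 | in 0 | out 0 | prev ⊥ | push {1}
  [4] u=0 | in 0 | out 0 | ==
  [5] u=1 | in 0 | out 0 | ==

Converged values:
  [0] 0
  [1] 0
  [2] 0

no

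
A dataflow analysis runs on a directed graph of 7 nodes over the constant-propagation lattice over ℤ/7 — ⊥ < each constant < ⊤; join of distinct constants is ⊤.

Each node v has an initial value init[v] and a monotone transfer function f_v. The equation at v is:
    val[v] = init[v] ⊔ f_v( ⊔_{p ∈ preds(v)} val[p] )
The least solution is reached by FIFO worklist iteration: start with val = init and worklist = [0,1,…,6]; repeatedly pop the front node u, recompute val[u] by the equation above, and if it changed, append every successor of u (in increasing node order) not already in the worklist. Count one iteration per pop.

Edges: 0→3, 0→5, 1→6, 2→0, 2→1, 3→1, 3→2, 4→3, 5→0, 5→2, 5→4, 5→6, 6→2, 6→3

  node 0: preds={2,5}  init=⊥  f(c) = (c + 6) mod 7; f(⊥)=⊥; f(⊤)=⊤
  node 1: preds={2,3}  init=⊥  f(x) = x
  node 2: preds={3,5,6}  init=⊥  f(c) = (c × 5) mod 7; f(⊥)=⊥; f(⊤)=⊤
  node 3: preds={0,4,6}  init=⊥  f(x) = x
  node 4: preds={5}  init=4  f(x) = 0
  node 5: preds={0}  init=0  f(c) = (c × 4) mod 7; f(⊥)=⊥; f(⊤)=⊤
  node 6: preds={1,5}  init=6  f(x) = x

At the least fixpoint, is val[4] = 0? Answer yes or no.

no

Trace (14 dequeues):
  [1] u=0 | in 0 | out 6 | prev ⊥ | push {}
  [2] u=1 | in ⊥ | out ⊥ | ==
  [3] u=2 | in ⊤ | out ⊤ | prev ⊥ | push {0,1}
  [4] u=3 | in ⊤ | out ⊤ | prev ⊥ | push {2}
  [5] u=4 | in 0 | out ⊤ | prev 4 | push {3}
  [6] u=5 | in 6 | out ⊤ | prev 0 | push {4}
  [7] u=6 | in ⊤ | out ⊤ | prev 6 | push {}
  [8] u=0 | in ⊤ | out ⊤ | prev 6 | push {5}
  [9] u=1 | in ⊤ | out ⊤ | prev ⊥ | push {6}
  [10] u=2 | in ⊤ | out ⊤ | ==
  [11] u=3 | in ⊤ | out ⊤ | ==
  [12] u=4 | in ⊤ | out ⊤ | ==
  [13] u=5 | in ⊤ | out ⊤ | ==
  [14] u=6 | in ⊤ | out ⊤ | ==

Converged values:
  [0] ⊤
  [1] ⊤
  [2] ⊤
  [3] ⊤
  [4] ⊤
  [5] ⊤
  [6] ⊤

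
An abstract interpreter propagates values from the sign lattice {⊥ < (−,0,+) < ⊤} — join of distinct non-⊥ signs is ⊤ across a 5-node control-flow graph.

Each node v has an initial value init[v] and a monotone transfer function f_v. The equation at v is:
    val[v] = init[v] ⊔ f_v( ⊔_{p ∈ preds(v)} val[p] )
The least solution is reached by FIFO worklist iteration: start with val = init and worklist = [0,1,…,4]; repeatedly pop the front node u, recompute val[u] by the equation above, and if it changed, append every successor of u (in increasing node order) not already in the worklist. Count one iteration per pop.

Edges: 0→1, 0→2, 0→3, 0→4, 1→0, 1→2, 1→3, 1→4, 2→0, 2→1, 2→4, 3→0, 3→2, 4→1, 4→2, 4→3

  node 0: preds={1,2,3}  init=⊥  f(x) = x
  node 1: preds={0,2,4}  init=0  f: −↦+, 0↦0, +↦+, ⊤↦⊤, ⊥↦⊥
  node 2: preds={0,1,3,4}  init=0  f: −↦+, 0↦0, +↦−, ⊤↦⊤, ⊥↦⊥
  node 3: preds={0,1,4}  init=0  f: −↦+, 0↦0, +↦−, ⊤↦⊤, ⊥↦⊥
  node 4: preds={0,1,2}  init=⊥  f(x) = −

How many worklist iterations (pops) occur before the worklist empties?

Worklist (13 pops):
  #1 pop 0: in=0 → 0 (was ⊥); enqueue []
  #2 pop 1: in=0 → 0 (no change)
  #3 pop 2: in=0 → 0 (no change)
  #4 pop 3: in=0 → 0 (no change)
  #5 pop 4: in=0 → − (was ⊥); enqueue [1,2,3]
  #6 pop 1: in=⊤ → ⊤ (was 0); enqueue [0,4]
  #7 pop 2: in=⊤ → ⊤ (was 0); enqueue [1]
  #8 pop 3: in=⊤ → ⊤ (was 0); enqueue [2]
  #9 pop 0: in=⊤ → ⊤ (was 0); enqueue [3]
  #10 pop 4: in=⊤ → − (no change)
  #11 pop 1: in=⊤ → ⊤ (no change)
  #12 pop 2: in=⊤ → ⊤ (no change)
  #13 pop 3: in=⊤ → ⊤ (no change)

Fixpoint:
  val[0] = ⊤
  val[1] = ⊤
  val[2] = ⊤
  val[3] = ⊤
  val[4] = −

13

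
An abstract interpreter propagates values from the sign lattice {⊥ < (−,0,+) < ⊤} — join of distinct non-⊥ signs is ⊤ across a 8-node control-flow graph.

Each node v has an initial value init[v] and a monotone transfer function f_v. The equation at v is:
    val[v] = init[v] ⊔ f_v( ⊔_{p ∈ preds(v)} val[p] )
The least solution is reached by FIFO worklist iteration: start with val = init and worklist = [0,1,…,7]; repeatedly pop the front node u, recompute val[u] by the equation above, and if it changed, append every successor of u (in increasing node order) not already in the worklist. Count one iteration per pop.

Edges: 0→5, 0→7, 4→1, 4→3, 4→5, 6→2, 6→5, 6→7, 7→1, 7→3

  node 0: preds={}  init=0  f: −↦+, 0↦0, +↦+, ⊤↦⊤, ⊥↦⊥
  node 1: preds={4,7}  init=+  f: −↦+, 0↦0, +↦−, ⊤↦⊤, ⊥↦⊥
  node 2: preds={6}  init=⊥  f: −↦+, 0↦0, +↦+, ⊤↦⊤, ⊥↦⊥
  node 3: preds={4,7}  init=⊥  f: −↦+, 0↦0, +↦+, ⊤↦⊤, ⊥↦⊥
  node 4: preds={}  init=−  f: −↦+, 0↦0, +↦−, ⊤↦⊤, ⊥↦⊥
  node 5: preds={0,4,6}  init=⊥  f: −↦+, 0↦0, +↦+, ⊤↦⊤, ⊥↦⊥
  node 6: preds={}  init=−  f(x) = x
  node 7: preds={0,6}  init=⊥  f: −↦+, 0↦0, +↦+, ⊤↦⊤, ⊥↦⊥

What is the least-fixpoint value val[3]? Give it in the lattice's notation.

⊤

Iteration log — 10 steps:
  step 1. node 0  ⊔preds=⊥  new=0  stable
  step 2. node 1  ⊔preds=−  new=+  stable
  step 3. node 2  ⊔preds=−  new=+  old=⊥  +wl: 
  step 4. node 3  ⊔preds=−  new=+  old=⊥  +wl: 
  step 5. node 4  ⊔preds=⊥  new=−  stable
  step 6. node 5  ⊔preds=⊤  new=⊤  old=⊥  +wl: 
  step 7. node 6  ⊔preds=⊥  new=−  stable
  step 8. node 7  ⊔preds=⊤  new=⊤  old=⊥  +wl: 1,3
  step 9. node 1  ⊔preds=⊤  new=⊤  old=+  +wl: 
  step 10. node 3  ⊔preds=⊤  new=⊤  old=+  +wl: 

Least fixpoint reached:
  node 0: 0
  node 1: ⊤
  node 2: +
  node 3: ⊤
  node 4: −
  node 5: ⊤
  node 6: −
  node 7: ⊤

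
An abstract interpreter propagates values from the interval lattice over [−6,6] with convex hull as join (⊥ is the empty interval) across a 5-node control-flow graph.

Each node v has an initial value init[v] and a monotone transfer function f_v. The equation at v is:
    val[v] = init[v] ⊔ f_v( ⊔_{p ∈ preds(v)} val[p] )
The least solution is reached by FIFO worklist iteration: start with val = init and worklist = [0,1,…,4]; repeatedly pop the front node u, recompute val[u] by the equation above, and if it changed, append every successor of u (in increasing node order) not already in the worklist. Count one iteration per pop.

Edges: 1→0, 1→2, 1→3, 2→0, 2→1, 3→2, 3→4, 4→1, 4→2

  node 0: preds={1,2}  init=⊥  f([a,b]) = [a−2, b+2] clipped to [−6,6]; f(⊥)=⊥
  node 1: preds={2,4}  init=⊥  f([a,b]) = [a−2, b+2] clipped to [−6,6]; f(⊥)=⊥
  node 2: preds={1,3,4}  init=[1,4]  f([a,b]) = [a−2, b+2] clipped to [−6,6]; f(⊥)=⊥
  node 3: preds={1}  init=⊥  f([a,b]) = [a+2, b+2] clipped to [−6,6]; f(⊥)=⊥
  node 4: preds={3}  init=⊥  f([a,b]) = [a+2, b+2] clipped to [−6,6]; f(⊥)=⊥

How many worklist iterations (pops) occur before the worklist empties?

Trace (20 dequeues):
  [1] u=0 | in [1,4] | out [-1,6] | prev ⊥ | push {}
  [2] u=1 | in [1,4] | out [-1,6] | prev ⊥ | push {0}
  [3] u=2 | in [-1,6] | out [-3,6] | prev [1,4] | push {1}
  [4] u=3 | in [-1,6] | out [1,6] | prev ⊥ | push {2}
  [5] u=4 | in [1,6] | out [3,6] | prev ⊥ | push {}
  [6] u=0 | in [-3,6] | out [-5,6] | prev [-1,6] | push {}
  [7] u=1 | in [-3,6] | out [-5,6] | prev [-1,6] | push {0,3}
  [8] u=2 | in [-5,6] | out [-6,6] | prev [-3,6] | push {1}
  [9] u=0 | in [-6,6] | out [-6,6] | prev [-5,6] | push {}
  [10] u=3 | in [-5,6] | out [-3,6] | prev [1,6] | push {2,4}
  [11] u=1 | in [-6,6] | out [-6,6] | prev [-5,6] | push {0,3}
  [12] u=2 | in [-6,6] | out [-6,6] | ==
  [13] u=4 | in [-3,6] | out [-1,6] | prev [3,6] | push {1,2}
  [14] u=0 | in [-6,6] | out [-6,6] | ==
  [15] u=3 | in [-6,6] | out [-4,6] | prev [-3,6] | push {4}
  [16] u=1 | in [-6,6] | out [-6,6] | ==
  [17] u=2 | in [-6,6] | out [-6,6] | ==
  [18] u=4 | in [-4,6] | out [-2,6] | prev [-1,6] | push {1,2}
  [19] u=1 | in [-6,6] | out [-6,6] | ==
  [20] u=2 | in [-6,6] | out [-6,6] | ==

Converged values:
  [0] [-6,6]
  [1] [-6,6]
  [2] [-6,6]
  [3] [-4,6]
  [4] [-2,6]

20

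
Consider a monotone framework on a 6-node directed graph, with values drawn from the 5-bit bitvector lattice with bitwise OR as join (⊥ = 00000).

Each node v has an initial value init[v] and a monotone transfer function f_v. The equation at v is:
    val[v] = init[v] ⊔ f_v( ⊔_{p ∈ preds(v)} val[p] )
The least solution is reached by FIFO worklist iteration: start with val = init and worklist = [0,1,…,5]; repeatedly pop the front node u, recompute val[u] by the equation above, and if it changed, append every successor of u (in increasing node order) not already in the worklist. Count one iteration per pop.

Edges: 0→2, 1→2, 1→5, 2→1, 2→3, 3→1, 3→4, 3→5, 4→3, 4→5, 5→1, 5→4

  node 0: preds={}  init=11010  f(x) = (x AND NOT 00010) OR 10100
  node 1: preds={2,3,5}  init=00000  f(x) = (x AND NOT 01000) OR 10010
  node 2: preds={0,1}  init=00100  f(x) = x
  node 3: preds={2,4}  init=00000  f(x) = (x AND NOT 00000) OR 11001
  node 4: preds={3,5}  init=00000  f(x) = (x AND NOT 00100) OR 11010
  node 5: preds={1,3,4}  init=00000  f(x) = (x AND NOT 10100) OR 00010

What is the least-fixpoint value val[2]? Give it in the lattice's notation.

Iteration log — 13 steps:
  step 1. node 0  ⊔preds=00000  new=11110  old=11010  +wl: 
  step 2. node 1  ⊔preds=00100  new=10110  old=00000  +wl: 
  step 3. node 2  ⊔preds=11110  new=11110  old=00100  +wl: 1
  step 4. node 3  ⊔preds=11110  new=11111  old=00000  +wl: 
  step 5. node 4  ⊔preds=11111  new=11011  old=00000  +wl: 3
  step 6. node 5  ⊔preds=11111  new=01011  old=00000  +wl: 4
  step 7. node 1  ⊔preds=11111  new=10111  old=10110  +wl: 2,5
  step 8. node 3  ⊔preds=11111  new=11111  stable
  step 9. node 4  ⊔preds=11111  new=11011  stable
  step 10. node 2  ⊔preds=11111  new=11111  old=11110  +wl: 1,3
  step 11. node 5  ⊔preds=11111  new=01011  stable
  step 12. node 1  ⊔preds=11111  new=10111  stable
  step 13. node 3  ⊔preds=11111  new=11111  stable

Least fixpoint reached:
  node 0: 11110
  node 1: 10111
  node 2: 11111
  node 3: 11111
  node 4: 11011
  node 5: 01011

11111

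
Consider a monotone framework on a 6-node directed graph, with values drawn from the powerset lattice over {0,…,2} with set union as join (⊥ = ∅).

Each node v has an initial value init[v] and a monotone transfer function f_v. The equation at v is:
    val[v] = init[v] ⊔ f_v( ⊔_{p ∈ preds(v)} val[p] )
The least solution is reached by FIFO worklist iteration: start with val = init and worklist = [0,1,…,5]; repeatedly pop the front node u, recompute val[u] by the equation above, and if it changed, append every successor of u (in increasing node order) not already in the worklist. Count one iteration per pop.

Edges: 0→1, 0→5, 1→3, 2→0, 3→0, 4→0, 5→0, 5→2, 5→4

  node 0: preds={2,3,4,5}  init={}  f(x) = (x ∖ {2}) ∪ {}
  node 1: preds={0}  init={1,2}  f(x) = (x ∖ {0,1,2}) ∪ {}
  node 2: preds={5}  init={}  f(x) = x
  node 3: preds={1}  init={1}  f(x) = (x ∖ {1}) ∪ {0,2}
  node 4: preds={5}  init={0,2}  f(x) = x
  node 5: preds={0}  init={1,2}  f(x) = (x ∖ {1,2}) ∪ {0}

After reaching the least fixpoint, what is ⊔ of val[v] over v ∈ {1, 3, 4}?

Iteration log — 10 steps:
  step 1. node 0  ⊔preds={0,1,2}  new={0,1}  old={}  +wl: 
  step 2. node 1  ⊔preds={0,1}  new={1,2}  stable
  step 3. node 2  ⊔preds={1,2}  new={1,2}  old={}  +wl: 0
  step 4. node 3  ⊔preds={1,2}  new={0,1,2}  old={1}  +wl: 
  step 5. node 4  ⊔preds={1,2}  new={0,1,2}  old={0,2}  +wl: 
  step 6. node 5  ⊔preds={0,1}  new={0,1,2}  old={1,2}  +wl: 2,4
  step 7. node 0  ⊔preds={0,1,2}  new={0,1}  stable
  step 8. node 2  ⊔preds={0,1,2}  new={0,1,2}  old={1,2}  +wl: 0
  step 9. node 4  ⊔preds={0,1,2}  new={0,1,2}  stable
  step 10. node 0  ⊔preds={0,1,2}  new={0,1}  stable

Least fixpoint reached:
  node 0: {0,1}
  node 1: {1,2}
  node 2: {0,1,2}
  node 3: {0,1,2}
  node 4: {0,1,2}
  node 5: {0,1,2}

{0,1,2}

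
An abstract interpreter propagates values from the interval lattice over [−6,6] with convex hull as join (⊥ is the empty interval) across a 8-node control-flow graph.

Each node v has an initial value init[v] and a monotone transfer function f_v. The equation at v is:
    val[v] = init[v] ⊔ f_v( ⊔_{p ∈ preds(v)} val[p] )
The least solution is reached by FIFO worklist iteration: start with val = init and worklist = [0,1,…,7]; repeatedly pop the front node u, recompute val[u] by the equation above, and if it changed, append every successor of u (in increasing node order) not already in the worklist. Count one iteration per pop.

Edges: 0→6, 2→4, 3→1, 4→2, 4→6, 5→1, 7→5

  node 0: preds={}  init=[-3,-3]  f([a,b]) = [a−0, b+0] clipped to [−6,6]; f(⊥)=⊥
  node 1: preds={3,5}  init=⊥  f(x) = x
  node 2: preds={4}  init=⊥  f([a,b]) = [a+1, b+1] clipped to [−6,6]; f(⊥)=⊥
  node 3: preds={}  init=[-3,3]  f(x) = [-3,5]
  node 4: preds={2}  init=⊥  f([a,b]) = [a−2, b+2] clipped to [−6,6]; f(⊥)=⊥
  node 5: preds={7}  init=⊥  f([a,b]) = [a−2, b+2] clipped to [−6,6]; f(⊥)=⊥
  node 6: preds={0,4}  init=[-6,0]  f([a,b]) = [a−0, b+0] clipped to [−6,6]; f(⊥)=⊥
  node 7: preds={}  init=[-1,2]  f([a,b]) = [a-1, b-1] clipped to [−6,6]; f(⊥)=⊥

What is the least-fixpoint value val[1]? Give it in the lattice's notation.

Worklist (9 pops):
  #1 pop 0: in=⊥ → [-3,-3] (no change)
  #2 pop 1: in=[-3,3] → [-3,3] (was ⊥); enqueue []
  #3 pop 2: in=⊥ → ⊥ (no change)
  #4 pop 3: in=⊥ → [-3,5] (was [-3,3]); enqueue [1]
  #5 pop 4: in=⊥ → ⊥ (no change)
  #6 pop 5: in=[-1,2] → [-3,4] (was ⊥); enqueue []
  #7 pop 6: in=[-3,-3] → [-6,0] (no change)
  #8 pop 7: in=⊥ → [-1,2] (no change)
  #9 pop 1: in=[-3,5] → [-3,5] (was [-3,3]); enqueue []

Fixpoint:
  val[0] = [-3,-3]
  val[1] = [-3,5]
  val[2] = ⊥
  val[3] = [-3,5]
  val[4] = ⊥
  val[5] = [-3,4]
  val[6] = [-6,0]
  val[7] = [-1,2]

[-3,5]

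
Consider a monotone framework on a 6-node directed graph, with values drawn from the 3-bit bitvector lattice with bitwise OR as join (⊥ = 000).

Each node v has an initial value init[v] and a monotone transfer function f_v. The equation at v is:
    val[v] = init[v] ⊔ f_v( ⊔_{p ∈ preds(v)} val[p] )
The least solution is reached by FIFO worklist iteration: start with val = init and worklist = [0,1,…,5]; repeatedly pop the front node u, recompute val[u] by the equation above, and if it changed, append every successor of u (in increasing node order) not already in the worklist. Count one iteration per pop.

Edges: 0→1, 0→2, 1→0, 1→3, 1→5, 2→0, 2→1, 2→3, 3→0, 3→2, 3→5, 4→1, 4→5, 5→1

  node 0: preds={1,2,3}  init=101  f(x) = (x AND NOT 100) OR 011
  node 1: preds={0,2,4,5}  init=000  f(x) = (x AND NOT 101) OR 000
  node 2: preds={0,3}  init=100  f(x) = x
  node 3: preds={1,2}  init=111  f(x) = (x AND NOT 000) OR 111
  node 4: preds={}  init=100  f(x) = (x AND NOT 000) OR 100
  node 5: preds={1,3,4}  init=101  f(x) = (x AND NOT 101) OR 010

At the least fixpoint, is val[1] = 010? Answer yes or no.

yes

Trace (8 dequeues):
  [1] u=0 | in 111 | out 111 | prev 101 | push {}
  [2] u=1 | in 111 | out 010 | prev 000 | push {0}
  [3] u=2 | in 111 | out 111 | prev 100 | push {1}
  [4] u=3 | in 111 | out 111 | ==
  [5] u=4 | in 000 | out 100 | ==
  [6] u=5 | in 111 | out 111 | prev 101 | push {}
  [7] u=0 | in 111 | out 111 | ==
  [8] u=1 | in 111 | out 010 | ==

Converged values:
  [0] 111
  [1] 010
  [2] 111
  [3] 111
  [4] 100
  [5] 111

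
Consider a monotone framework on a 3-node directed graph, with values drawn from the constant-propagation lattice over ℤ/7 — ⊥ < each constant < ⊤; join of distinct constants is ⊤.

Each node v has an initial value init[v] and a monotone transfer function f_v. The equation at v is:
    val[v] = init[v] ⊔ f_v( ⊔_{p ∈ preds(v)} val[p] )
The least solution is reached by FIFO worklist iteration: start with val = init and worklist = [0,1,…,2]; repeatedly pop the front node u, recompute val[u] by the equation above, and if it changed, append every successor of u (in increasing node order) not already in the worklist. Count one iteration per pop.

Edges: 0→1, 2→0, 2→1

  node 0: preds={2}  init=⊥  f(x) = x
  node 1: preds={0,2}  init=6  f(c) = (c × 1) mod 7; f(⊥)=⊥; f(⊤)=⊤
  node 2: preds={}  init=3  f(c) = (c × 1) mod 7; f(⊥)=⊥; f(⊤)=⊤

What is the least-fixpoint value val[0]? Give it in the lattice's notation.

3

Worklist (3 pops):
  #1 pop 0: in=3 → 3 (was ⊥); enqueue []
  #2 pop 1: in=3 → ⊤ (was 6); enqueue []
  #3 pop 2: in=⊥ → 3 (no change)

Fixpoint:
  val[0] = 3
  val[1] = ⊤
  val[2] = 3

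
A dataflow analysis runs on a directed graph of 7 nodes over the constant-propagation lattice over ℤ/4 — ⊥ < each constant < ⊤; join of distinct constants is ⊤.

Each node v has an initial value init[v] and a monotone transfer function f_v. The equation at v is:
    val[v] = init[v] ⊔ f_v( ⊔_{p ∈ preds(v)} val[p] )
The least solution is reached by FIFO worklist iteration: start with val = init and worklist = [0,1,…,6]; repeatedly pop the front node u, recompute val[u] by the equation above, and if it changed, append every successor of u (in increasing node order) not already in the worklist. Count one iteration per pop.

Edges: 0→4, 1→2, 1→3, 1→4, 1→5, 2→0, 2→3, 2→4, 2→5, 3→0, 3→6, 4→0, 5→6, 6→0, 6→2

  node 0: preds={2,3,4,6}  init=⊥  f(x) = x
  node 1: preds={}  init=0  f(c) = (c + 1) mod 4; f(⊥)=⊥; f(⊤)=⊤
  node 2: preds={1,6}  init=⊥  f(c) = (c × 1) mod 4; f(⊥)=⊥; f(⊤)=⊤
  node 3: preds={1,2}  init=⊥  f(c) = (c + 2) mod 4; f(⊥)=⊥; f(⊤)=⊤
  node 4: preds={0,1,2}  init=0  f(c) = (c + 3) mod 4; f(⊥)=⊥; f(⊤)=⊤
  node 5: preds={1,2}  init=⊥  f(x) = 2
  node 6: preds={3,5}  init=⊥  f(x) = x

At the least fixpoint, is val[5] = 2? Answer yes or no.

yes

Iteration log — 17 steps:
  step 1. node 0  ⊔preds=0  new=0  old=⊥  +wl: 
  step 2. node 1  ⊔preds=⊥  new=0  stable
  step 3. node 2  ⊔preds=0  new=0  old=⊥  +wl: 0
  step 4. node 3  ⊔preds=0  new=2  old=⊥  +wl: 
  step 5. node 4  ⊔preds=0  new=⊤  old=0  +wl: 
  step 6. node 5  ⊔preds=0  new=2  old=⊥  +wl: 
  step 7. node 6  ⊔preds=2  new=2  old=⊥  +wl: 2
  step 8. node 0  ⊔preds=⊤  new=⊤  old=0  +wl: 4
  step 9. node 2  ⊔preds=⊤  new=⊤  old=0  +wl: 0,3,5
  step 10. node 4  ⊔preds=⊤  new=⊤  stable
  step 11. node 0  ⊔preds=⊤  new=⊤  stable
  step 12. node 3  ⊔preds=⊤  new=⊤  old=2  +wl: 0,6
  step 13. node 5  ⊔preds=⊤  new=2  stable
  step 14. node 0  ⊔preds=⊤  new=⊤  stable
  step 15. node 6  ⊔preds=⊤  new=⊤  old=2  +wl: 0,2
  step 16. node 0  ⊔preds=⊤  new=⊤  stable
  step 17. node 2  ⊔preds=⊤  new=⊤  stable

Least fixpoint reached:
  node 0: ⊤
  node 1: 0
  node 2: ⊤
  node 3: ⊤
  node 4: ⊤
  node 5: 2
  node 6: ⊤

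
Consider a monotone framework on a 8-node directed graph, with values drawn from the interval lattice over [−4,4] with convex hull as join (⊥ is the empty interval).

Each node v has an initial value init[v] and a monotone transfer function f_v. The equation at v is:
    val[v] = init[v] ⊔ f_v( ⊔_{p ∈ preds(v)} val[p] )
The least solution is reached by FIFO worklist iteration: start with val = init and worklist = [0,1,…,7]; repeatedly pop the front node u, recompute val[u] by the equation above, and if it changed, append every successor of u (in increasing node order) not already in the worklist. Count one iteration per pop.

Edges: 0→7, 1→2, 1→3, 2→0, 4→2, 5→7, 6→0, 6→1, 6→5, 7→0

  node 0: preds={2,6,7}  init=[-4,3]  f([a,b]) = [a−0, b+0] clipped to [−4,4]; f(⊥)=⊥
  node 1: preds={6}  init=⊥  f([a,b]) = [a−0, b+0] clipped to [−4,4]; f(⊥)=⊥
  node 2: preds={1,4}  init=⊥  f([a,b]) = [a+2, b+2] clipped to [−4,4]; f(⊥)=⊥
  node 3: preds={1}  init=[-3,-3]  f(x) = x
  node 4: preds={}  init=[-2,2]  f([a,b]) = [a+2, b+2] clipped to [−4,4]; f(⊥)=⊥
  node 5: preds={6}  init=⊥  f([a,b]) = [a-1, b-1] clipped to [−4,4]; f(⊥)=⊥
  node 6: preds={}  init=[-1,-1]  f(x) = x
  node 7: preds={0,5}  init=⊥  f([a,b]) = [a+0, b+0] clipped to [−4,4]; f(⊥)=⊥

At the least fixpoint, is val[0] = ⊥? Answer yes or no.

no

Trace (11 dequeues):
  [1] u=0 | in [-1,-1] | out [-4,3] | ==
  [2] u=1 | in [-1,-1] | out [-1,-1] | prev ⊥ | push {}
  [3] u=2 | in [-2,2] | out [0,4] | prev ⊥ | push {0}
  [4] u=3 | in [-1,-1] | out [-3,-1] | prev [-3,-3] | push {}
  [5] u=4 | in ⊥ | out [-2,2] | ==
  [6] u=5 | in [-1,-1] | out [-2,-2] | prev ⊥ | push {}
  [7] u=6 | in ⊥ | out [-1,-1] | ==
  [8] u=7 | in [-4,3] | out [-4,3] | prev ⊥ | push {}
  [9] u=0 | in [-4,4] | out [-4,4] | prev [-4,3] | push {7}
  [10] u=7 | in [-4,4] | out [-4,4] | prev [-4,3] | push {0}
  [11] u=0 | in [-4,4] | out [-4,4] | ==

Converged values:
  [0] [-4,4]
  [1] [-1,-1]
  [2] [0,4]
  [3] [-3,-1]
  [4] [-2,2]
  [5] [-2,-2]
  [6] [-1,-1]
  [7] [-4,4]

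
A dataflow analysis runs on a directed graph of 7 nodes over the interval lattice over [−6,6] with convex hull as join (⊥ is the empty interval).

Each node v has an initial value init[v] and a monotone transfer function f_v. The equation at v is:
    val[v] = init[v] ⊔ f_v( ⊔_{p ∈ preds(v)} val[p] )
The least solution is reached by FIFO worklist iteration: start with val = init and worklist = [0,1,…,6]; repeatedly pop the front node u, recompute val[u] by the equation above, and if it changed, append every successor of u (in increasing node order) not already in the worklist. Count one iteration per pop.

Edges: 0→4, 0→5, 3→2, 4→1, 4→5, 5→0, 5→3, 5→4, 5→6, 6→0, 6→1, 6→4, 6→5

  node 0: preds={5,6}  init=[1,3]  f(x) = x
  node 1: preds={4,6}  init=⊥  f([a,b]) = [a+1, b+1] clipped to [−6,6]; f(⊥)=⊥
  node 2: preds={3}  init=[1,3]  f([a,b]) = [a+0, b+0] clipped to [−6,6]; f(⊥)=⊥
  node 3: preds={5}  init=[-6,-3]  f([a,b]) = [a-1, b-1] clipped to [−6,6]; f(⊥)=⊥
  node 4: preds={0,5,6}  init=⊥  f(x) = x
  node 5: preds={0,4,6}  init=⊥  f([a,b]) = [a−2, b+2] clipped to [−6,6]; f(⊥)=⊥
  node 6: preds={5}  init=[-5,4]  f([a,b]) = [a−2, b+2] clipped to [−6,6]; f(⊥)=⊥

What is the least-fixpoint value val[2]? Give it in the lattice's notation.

Worklist (14 pops):
  #1 pop 0: in=[-5,4] → [-5,4] (was [1,3]); enqueue []
  #2 pop 1: in=[-5,4] → [-4,5] (was ⊥); enqueue []
  #3 pop 2: in=[-6,-3] → [-6,3] (was [1,3]); enqueue []
  #4 pop 3: in=⊥ → [-6,-3] (no change)
  #5 pop 4: in=[-5,4] → [-5,4] (was ⊥); enqueue [1]
  #6 pop 5: in=[-5,4] → [-6,6] (was ⊥); enqueue [0,3,4]
  #7 pop 6: in=[-6,6] → [-6,6] (was [-5,4]); enqueue [5]
  #8 pop 1: in=[-6,6] → [-5,6] (was [-4,5]); enqueue []
  #9 pop 0: in=[-6,6] → [-6,6] (was [-5,4]); enqueue []
  #10 pop 3: in=[-6,6] → [-6,5] (was [-6,-3]); enqueue [2]
  #11 pop 4: in=[-6,6] → [-6,6] (was [-5,4]); enqueue [1]
  #12 pop 5: in=[-6,6] → [-6,6] (no change)
  #13 pop 2: in=[-6,5] → [-6,5] (was [-6,3]); enqueue []
  #14 pop 1: in=[-6,6] → [-5,6] (no change)

Fixpoint:
  val[0] = [-6,6]
  val[1] = [-5,6]
  val[2] = [-6,5]
  val[3] = [-6,5]
  val[4] = [-6,6]
  val[5] = [-6,6]
  val[6] = [-6,6]

[-6,5]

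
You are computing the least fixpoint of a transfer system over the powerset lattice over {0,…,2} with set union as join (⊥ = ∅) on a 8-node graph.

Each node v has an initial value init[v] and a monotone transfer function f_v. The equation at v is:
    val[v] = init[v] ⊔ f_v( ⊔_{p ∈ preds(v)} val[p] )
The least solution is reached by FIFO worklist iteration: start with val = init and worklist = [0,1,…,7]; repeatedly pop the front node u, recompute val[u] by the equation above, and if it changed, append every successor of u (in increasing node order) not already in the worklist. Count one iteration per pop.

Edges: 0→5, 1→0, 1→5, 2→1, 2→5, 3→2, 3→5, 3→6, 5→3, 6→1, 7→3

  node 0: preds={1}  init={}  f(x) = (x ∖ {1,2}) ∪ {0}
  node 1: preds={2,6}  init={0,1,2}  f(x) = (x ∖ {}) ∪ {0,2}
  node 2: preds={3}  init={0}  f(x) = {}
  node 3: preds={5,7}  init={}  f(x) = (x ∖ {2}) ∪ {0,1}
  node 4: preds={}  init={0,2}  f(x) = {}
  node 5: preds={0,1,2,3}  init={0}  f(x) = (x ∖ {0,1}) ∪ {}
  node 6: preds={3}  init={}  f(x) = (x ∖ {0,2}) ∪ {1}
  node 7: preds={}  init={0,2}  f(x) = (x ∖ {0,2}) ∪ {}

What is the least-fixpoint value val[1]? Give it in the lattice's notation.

Iteration log — 11 steps:
  step 1. node 0  ⊔preds={0,1,2}  new={0}  old={}  +wl: 
  step 2. node 1  ⊔preds={0}  new={0,1,2}  stable
  step 3. node 2  ⊔preds={}  new={0}  stable
  step 4. node 3  ⊔preds={0,2}  new={0,1}  old={}  +wl: 2
  step 5. node 4  ⊔preds={}  new={0,2}  stable
  step 6. node 5  ⊔preds={0,1,2}  new={0,2}  old={0}  +wl: 3
  step 7. node 6  ⊔preds={0,1}  new={1}  old={}  +wl: 1
  step 8. node 7  ⊔preds={}  new={0,2}  stable
  step 9. node 2  ⊔preds={0,1}  new={0}  stable
  step 10. node 3  ⊔preds={0,2}  new={0,1}  stable
  step 11. node 1  ⊔preds={0,1}  new={0,1,2}  stable

Least fixpoint reached:
  node 0: {0}
  node 1: {0,1,2}
  node 2: {0}
  node 3: {0,1}
  node 4: {0,2}
  node 5: {0,2}
  node 6: {1}
  node 7: {0,2}

{0,1,2}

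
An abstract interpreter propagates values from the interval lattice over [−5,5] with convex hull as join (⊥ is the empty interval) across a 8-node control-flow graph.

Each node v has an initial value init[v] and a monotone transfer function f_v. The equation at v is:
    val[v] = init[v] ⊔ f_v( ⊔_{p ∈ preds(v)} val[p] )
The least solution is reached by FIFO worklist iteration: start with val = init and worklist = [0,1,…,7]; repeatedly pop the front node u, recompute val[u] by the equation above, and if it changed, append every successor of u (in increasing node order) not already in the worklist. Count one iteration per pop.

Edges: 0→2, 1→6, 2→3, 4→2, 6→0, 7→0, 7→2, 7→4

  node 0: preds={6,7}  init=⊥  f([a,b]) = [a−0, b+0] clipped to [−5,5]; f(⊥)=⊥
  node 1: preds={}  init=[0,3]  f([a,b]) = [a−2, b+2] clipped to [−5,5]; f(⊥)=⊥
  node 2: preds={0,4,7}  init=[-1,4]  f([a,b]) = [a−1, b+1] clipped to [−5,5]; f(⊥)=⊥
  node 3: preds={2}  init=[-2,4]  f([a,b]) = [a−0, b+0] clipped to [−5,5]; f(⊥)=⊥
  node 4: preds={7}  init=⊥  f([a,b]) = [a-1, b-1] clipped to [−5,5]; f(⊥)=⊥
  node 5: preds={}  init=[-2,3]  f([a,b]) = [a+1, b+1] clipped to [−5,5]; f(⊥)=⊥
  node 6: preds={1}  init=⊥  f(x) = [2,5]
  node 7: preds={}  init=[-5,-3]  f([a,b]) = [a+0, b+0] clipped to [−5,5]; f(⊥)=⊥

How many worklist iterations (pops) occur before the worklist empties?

Iteration log — 12 steps:
  step 1. node 0  ⊔preds=[-5,-3]  new=[-5,-3]  old=⊥  +wl: 
  step 2. node 1  ⊔preds=⊥  new=[0,3]  stable
  step 3. node 2  ⊔preds=[-5,-3]  new=[-5,4]  old=[-1,4]  +wl: 
  step 4. node 3  ⊔preds=[-5,4]  new=[-5,4]  old=[-2,4]  +wl: 
  step 5. node 4  ⊔preds=[-5,-3]  new=[-5,-4]  old=⊥  +wl: 2
  step 6. node 5  ⊔preds=⊥  new=[-2,3]  stable
  step 7. node 6  ⊔preds=[0,3]  new=[2,5]  old=⊥  +wl: 0
  step 8. node 7  ⊔preds=⊥  new=[-5,-3]  stable
  step 9. node 2  ⊔preds=[-5,-3]  new=[-5,4]  stable
  step 10. node 0  ⊔preds=[-5,5]  new=[-5,5]  old=[-5,-3]  +wl: 2
  step 11. node 2  ⊔preds=[-5,5]  new=[-5,5]  old=[-5,4]  +wl: 3
  step 12. node 3  ⊔preds=[-5,5]  new=[-5,5]  old=[-5,4]  +wl: 

Least fixpoint reached:
  node 0: [-5,5]
  node 1: [0,3]
  node 2: [-5,5]
  node 3: [-5,5]
  node 4: [-5,-4]
  node 5: [-2,3]
  node 6: [2,5]
  node 7: [-5,-3]

12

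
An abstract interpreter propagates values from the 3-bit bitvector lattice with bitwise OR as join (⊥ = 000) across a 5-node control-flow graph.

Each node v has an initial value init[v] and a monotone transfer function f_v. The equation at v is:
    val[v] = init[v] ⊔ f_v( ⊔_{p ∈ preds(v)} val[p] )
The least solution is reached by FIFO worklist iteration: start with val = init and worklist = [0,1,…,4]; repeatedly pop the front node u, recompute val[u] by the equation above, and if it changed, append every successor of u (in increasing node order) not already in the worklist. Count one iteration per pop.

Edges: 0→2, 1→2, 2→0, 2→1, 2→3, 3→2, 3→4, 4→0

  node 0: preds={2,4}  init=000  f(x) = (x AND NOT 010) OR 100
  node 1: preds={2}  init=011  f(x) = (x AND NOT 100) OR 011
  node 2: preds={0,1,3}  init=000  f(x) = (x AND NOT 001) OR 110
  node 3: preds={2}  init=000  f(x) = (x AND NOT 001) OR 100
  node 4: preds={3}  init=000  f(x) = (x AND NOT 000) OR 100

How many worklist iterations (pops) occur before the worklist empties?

8

Iteration log — 8 steps:
  step 1. node 0  ⊔preds=000  new=100  old=000  +wl: 
  step 2. node 1  ⊔preds=000  new=011  stable
  step 3. node 2  ⊔preds=111  new=110  old=000  +wl: 0,1
  step 4. node 3  ⊔preds=110  new=110  old=000  +wl: 2
  step 5. node 4  ⊔preds=110  new=110  old=000  +wl: 
  step 6. node 0  ⊔preds=110  new=100  stable
  step 7. node 1  ⊔preds=110  new=011  stable
  step 8. node 2  ⊔preds=111  new=110  stable

Least fixpoint reached:
  node 0: 100
  node 1: 011
  node 2: 110
  node 3: 110
  node 4: 110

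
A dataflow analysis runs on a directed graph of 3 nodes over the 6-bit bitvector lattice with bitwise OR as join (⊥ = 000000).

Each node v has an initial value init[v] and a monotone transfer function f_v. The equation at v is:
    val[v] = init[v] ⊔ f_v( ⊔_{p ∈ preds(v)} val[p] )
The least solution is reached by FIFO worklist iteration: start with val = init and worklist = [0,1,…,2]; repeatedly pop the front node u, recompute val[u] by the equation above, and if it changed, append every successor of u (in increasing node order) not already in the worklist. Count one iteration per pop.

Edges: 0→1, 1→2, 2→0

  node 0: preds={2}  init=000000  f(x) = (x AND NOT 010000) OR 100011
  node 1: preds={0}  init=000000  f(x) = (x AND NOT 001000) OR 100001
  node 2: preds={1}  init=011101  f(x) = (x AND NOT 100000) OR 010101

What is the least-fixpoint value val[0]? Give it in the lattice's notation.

101111

Iteration log — 4 steps:
  step 1. node 0  ⊔preds=011101  new=101111  old=000000  +wl: 
  step 2. node 1  ⊔preds=101111  new=100111  old=000000  +wl: 
  step 3. node 2  ⊔preds=100111  new=011111  old=011101  +wl: 0
  step 4. node 0  ⊔preds=011111  new=101111  stable

Least fixpoint reached:
  node 0: 101111
  node 1: 100111
  node 2: 011111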